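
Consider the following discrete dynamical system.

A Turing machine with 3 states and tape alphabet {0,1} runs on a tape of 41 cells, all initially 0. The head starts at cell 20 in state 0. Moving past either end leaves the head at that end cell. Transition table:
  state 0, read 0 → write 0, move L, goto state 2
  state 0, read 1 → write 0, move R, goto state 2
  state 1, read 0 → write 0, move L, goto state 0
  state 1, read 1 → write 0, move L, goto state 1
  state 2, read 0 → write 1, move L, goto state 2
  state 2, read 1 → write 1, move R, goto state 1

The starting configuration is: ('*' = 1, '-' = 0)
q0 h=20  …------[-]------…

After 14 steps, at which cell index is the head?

gen 0: q0 h=20  …------[-]------…
gen 1: q2 h=19  …------[-]------…
gen 2: q2 h=18  …------[-]*-----…
gen 3: q2 h=17  …------[-]**----…
gen 4: q2 h=16  …------[-]***---…
gen 5: q2 h=15  …------[-]****--…
gen 6: q2 h=14  …------[-]*****-…
gen 7: q2 h=13  …------[-]******…
gen 8: q2 h=12  …------[-]******…
gen 9: q2 h=11  …------[-]******…
gen 10: q2 h=10  …------[-]******…
gen 11: q2 h= 9  …------[-]******…
gen 12: q2 h= 8  …------[-]******…
gen 13: q2 h= 7  …------[-]******…
gen 14: q2 h= 6  |------[-]******…

6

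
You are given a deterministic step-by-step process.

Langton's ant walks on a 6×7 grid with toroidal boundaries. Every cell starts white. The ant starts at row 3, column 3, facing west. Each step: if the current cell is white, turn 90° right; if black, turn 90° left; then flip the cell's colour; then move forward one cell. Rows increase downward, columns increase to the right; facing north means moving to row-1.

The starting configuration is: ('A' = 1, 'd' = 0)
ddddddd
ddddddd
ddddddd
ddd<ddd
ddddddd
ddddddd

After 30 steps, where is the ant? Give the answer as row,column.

4,4

step 0: ddddddd
ddddddd
ddddddd
ddd<ddd
ddddddd
ddddddd
step 1: ddddddd
ddddddd
ddd^ddd
dddAddd
ddddddd
ddddddd
step 2: ddddddd
ddddddd
dddA>dd
dddAddd
ddddddd
ddddddd
step 3: ddddddd
ddddddd
dddAAdd
dddAvdd
ddddddd
ddddddd
step 4: ddddddd
ddddddd
dddAAdd
ddd<Add
ddddddd
ddddddd
step 5: ddddddd
ddddddd
dddAAdd
ddddAdd
dddvddd
ddddddd
step 6: ddddddd
ddddddd
dddAAdd
ddddAdd
dd<Addd
ddddddd
step 7: ddddddd
ddddddd
dddAAdd
dd^dAdd
ddAAddd
ddddddd
step 8: ddddddd
ddddddd
dddAAdd
ddA>Add
ddAAddd
ddddddd
step 9: ddddddd
ddddddd
dddAAdd
ddAAAdd
ddAvddd
ddddddd
step 10: ddddddd
ddddddd
dddAAdd
ddAAAdd
ddAd>dd
ddddddd
step 11: ddddddd
ddddddd
dddAAdd
ddAAAdd
ddAdAdd
ddddvdd
step 12: ddddddd
ddddddd
dddAAdd
ddAAAdd
ddAdAdd
ddd<Add
step 13: ddddddd
ddddddd
dddAAdd
ddAAAdd
ddA^Add
dddAAdd
step 14: ddddddd
ddddddd
dddAAdd
ddAAAdd
ddAA>dd
dddAAdd
step 15: ddddddd
ddddddd
dddAAdd
ddAA^dd
ddAAddd
dddAAdd
step 16: ddddddd
ddddddd
dddAAdd
ddA<ddd
ddAAddd
dddAAdd
step 17: ddddddd
ddddddd
dddAAdd
ddAdddd
ddAvddd
dddAAdd
step 18: ddddddd
ddddddd
dddAAdd
ddAdddd
ddAd>dd
dddAAdd
step 19: ddddddd
ddddddd
dddAAdd
ddAdddd
ddAdAdd
dddAvdd
step 20: ddddddd
ddddddd
dddAAdd
ddAdddd
ddAdAdd
dddAd>d
step 21: dddddvd
ddddddd
dddAAdd
ddAdddd
ddAdAdd
dddAdAd
step 22: dddd<Ad
ddddddd
dddAAdd
ddAdddd
ddAdAdd
dddAdAd
step 23: ddddAAd
ddddddd
dddAAdd
ddAdddd
ddAdAdd
dddA^Ad
step 24: ddddAAd
ddddddd
dddAAdd
ddAdddd
ddAdAdd
dddAA>d
step 25: ddddAAd
ddddddd
dddAAdd
ddAdddd
ddAdA^d
dddAAdd
step 26: ddddAAd
ddddddd
dddAAdd
ddAdddd
ddAdAA>
dddAAdd
step 27: ddddAAd
ddddddd
dddAAdd
ddAdddd
ddAdAAA
dddAAdv
step 28: ddddAAd
ddddddd
dddAAdd
ddAdddd
ddAdAAA
dddAA<A
step 29: ddddAAd
ddddddd
dddAAdd
ddAdddd
ddAdA^A
dddAAAA
step 30: ddddAAd
ddddddd
dddAAdd
ddAdddd
ddAd<dA
dddAAAA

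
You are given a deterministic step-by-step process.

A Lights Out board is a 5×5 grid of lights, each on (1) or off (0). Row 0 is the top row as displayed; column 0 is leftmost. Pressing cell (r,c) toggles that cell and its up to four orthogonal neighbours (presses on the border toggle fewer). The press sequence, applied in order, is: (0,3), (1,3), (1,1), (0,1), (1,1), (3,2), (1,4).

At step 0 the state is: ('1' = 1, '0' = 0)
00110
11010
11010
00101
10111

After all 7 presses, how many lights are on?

step 0: 00110
11010
11010
00101
10111
step 1: 00001
11000
11010
00101
10111
step 2: 00011
11111
11000
00101
10111
step 3: 01011
00011
10000
00101
10111
step 4: 10111
01011
10000
00101
10111
step 5: 11111
10111
11000
00101
10111
step 6: 11111
10111
11100
01011
10011
step 7: 11110
10100
11101
01011
10011

16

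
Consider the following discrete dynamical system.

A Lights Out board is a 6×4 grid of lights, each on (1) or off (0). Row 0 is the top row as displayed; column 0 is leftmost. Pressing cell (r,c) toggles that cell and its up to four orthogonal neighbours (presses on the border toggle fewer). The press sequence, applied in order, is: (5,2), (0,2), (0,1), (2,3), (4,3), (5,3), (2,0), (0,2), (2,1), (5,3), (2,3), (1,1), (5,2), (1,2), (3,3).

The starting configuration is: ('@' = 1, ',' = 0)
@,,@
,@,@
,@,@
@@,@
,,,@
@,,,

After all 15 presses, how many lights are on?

8

[0] @,,@
,@,@
,@,@
@@,@
,,,@
@,,,
[1] @,,@
,@,@
,@,@
@@,@
,,@@
@@@@
[2] @@@,
,@@@
,@,@
@@,@
,,@@
@@@@
[3] ,,,,
,,@@
,@,@
@@,@
,,@@
@@@@
[4] ,,,,
,,@,
,@@,
@@,,
,,@@
@@@@
[5] ,,,,
,,@,
,@@,
@@,@
,,,,
@@@,
[6] ,,,,
,,@,
,@@,
@@,@
,,,@
@@,@
[7] ,,,,
@,@,
@,@,
,@,@
,,,@
@@,@
[8] ,@@@
@,,,
@,@,
,@,@
,,,@
@@,@
[9] ,@@@
@@,,
,@,,
,,,@
,,,@
@@,@
[10] ,@@@
@@,,
,@,,
,,,@
,,,,
@@@,
[11] ,@@@
@@,@
,@@@
,,,,
,,,,
@@@,
[12] ,,@@
,,@@
,,@@
,,,,
,,,,
@@@,
[13] ,,@@
,,@@
,,@@
,,,,
,,@,
@,,@
[14] ,,,@
,@,,
,,,@
,,,,
,,@,
@,,@
[15] ,,,@
,@,,
,,,,
,,@@
,,@@
@,,@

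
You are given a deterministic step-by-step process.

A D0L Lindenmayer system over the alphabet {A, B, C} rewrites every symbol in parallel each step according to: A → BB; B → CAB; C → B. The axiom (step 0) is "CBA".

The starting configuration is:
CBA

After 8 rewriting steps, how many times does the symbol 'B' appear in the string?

t=0: CBA
t=1: BCABBB
t=2: CABBBBCABCABCAB
t=3: BBBCABCABCABCABBBBCABBBBCABBBBCAB
t=4: CABCABCABBBBCABBBBCABBBBCABBBBCABCABCABCABBBBCABCABCABCABBBBCABCABCABCABBBBCAB
t=5: BBBCABBBBCABBBBCABCABCABCABBBBCABCABCABCABBBBCABCABCABCABB…BCABBBBCABCABCABCABBBBCABBBBCABBBBCABBBBCABCABCABCABBBBCAB  (len 177)
t=6: CABCABCABBBBCABCABCABCABBBBCABCABCABCABBBBCABBBBCABBBBCABB…BCABBBBCABCABCABCABBBBCABBBBCABBBBCABBBBCABCABCABCABBBBCAB  (len 411)
t=7: BBBCABBBBCABBBBCABCABCABCABBBBCABBBBCABBBBCABBBBCABCABCABC…BCABBBBCABCABCABCABBBBCABBBBCABBBBCABBBBCABCABCABCABBBBCAB  (len 942)
t=8: CABCABCABBBBCABCABCABCABBBBCABCABCABCABBBBCABBBBCABBBBCABB…BCABBBBCABCABCABCABBBBCABBBBCABBBBCABBBBCABCABCABCABBBBCAB  (len 2175)

1159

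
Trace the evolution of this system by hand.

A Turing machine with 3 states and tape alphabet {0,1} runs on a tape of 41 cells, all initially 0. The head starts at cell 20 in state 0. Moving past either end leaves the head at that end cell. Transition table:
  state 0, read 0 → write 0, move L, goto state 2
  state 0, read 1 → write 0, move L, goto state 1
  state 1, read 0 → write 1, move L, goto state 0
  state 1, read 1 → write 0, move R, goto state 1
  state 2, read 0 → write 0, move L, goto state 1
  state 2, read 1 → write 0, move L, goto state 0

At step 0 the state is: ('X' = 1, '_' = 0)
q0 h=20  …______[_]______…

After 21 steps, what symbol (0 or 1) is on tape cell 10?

step 0: q0 h=20  …______[_]______…
step 1: q2 h=19  …______[_]______…
step 2: q1 h=18  …______[_]______…
step 3: q0 h=17  …______[_]X_____…
step 4: q2 h=16  …______[_]_X____…
step 5: q1 h=15  …______[_]__X___…
step 6: q0 h=14  …______[_]X__X__…
step 7: q2 h=13  …______[_]_X__X_…
step 8: q1 h=12  …______[_]__X__X…
step 9: q0 h=11  …______[_]X__X__…
step 10: q2 h=10  …______[_]_X__X_…
step 11: q1 h= 9  …______[_]__X__X…
step 12: q0 h= 8  …______[_]X__X__…
step 13: q2 h= 7  …______[_]_X__X_…
step 14: q1 h= 6  |______[_]__X__X…
step 15: q0 h= 5  |_____[_]X__X__…
step 16: q2 h= 4  |____[_]_X__X_…
step 17: q1 h= 3  |___[_]__X__X…
step 18: q0 h= 2  |__[_]X__X__…
step 19: q2 h= 1  |_[_]_X__X_…
step 20: q1 h= 0  |[_]__X__X…
step 21: q0 h= 0  |[X]__X__X…

0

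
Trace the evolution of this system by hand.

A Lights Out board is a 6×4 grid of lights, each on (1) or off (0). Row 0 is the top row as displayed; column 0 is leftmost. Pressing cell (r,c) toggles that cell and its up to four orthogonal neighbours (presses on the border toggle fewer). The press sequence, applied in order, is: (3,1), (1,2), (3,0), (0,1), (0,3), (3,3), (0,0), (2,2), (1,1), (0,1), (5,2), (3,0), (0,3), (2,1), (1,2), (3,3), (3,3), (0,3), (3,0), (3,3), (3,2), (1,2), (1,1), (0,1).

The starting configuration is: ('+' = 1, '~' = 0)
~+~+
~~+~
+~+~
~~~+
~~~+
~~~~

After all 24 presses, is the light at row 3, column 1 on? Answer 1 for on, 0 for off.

0

gen 0: ~+~+
~~+~
+~+~
~~~+
~~~+
~~~~
gen 1: ~+~+
~~+~
+++~
++++
~+~+
~~~~
gen 2: ~+++
~+~+
++~~
++++
~+~+
~~~~
gen 3: ~+++
~+~+
~+~~
~~++
++~+
~~~~
gen 4: +~~+
~~~+
~+~~
~~++
++~+
~~~~
gen 5: +~+~
~~~~
~+~~
~~++
++~+
~~~~
gen 6: +~+~
~~~~
~+~+
~~~~
++~~
~~~~
gen 7: ~++~
+~~~
~+~+
~~~~
++~~
~~~~
gen 8: ~++~
+~+~
~~+~
~~+~
++~~
~~~~
gen 9: ~~+~
~+~~
~++~
~~+~
++~~
~~~~
gen 10: ++~~
~~~~
~++~
~~+~
++~~
~~~~
gen 11: ++~~
~~~~
~++~
~~+~
+++~
~+++
gen 12: ++~~
~~~~
+++~
+++~
~++~
~+++
gen 13: ++++
~~~+
+++~
+++~
~++~
~+++
gen 14: ++++
~+~+
~~~~
+~+~
~++~
~+++
gen 15: ++~+
~~+~
~~+~
+~+~
~++~
~+++
gen 16: ++~+
~~+~
~~++
+~~+
~+++
~+++
gen 17: ++~+
~~+~
~~+~
+~+~
~++~
~+++
gen 18: +++~
~~++
~~+~
+~+~
~++~
~+++
gen 19: +++~
~~++
+~+~
~++~
+++~
~+++
gen 20: +++~
~~++
+~++
~+~+
++++
~+++
gen 21: +++~
~~++
+~~+
~~+~
++~+
~+++
gen 22: ++~~
~+~~
+~++
~~+~
++~+
~+++
gen 23: +~~~
+~+~
++++
~~+~
++~+
~+++
gen 24: ~++~
+++~
++++
~~+~
++~+
~+++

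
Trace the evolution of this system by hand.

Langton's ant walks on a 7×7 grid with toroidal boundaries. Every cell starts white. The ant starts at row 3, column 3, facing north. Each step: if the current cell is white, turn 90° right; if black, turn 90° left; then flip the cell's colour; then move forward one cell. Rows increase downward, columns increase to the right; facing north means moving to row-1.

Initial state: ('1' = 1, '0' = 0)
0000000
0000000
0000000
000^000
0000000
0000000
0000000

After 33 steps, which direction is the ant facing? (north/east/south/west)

[0] 0000000
0000000
0000000
000^000
0000000
0000000
0000000
[1] 0000000
0000000
0000000
0001>00
0000000
0000000
0000000
[2] 0000000
0000000
0000000
0001100
0000v00
0000000
0000000
[3] 0000000
0000000
0000000
0001100
000<100
0000000
0000000
[4] 0000000
0000000
0000000
000^100
0001100
0000000
0000000
[5] 0000000
0000000
0000000
00<0100
0001100
0000000
0000000
[6] 0000000
0000000
00^0000
0010100
0001100
0000000
0000000
[7] 0000000
0000000
001>000
0010100
0001100
0000000
0000000
[8] 0000000
0000000
0011000
001v100
0001100
0000000
0000000
[9] 0000000
0000000
0011000
00<1100
0001100
0000000
0000000
[10] 0000000
0000000
0011000
0001100
00v1100
0000000
0000000
[11] 0000000
0000000
0011000
0001100
0<11100
0000000
0000000
[12] 0000000
0000000
0011000
0^01100
0111100
0000000
0000000
[13] 0000000
0000000
0011000
01>1100
0111100
0000000
0000000
[14] 0000000
0000000
0011000
0111100
01v1100
0000000
0000000
[15] 0000000
0000000
0011000
0111100
010>100
0000000
0000000
[16] 0000000
0000000
0011000
011^100
0100100
0000000
0000000
[17] 0000000
0000000
0011000
01<0100
0100100
0000000
0000000
[18] 0000000
0000000
0011000
0100100
01v0100
0000000
0000000
[19] 0000000
0000000
0011000
0100100
0<10100
0000000
0000000
[20] 0000000
0000000
0011000
0100100
0010100
0v00000
0000000
[21] 0000000
0000000
0011000
0100100
0010100
<100000
0000000
[22] 0000000
0000000
0011000
0100100
^010100
1100000
0000000
[23] 0000000
0000000
0011000
0100100
1>10100
1100000
0000000
[24] 0000000
0000000
0011000
0100100
1110100
1v00000
0000000
[25] 0000000
0000000
0011000
0100100
1110100
10>0000
0000000
[26] 0000000
0000000
0011000
0100100
1110100
1010000
00v0000
[27] 0000000
0000000
0011000
0100100
1110100
1010000
0<10000
[28] 0000000
0000000
0011000
0100100
1110100
1^10000
0110000
[29] 0000000
0000000
0011000
0100100
1110100
11>0000
0110000
[30] 0000000
0000000
0011000
0100100
11^0100
1100000
0110000
[31] 0000000
0000000
0011000
0100100
1<00100
1100000
0110000
[32] 0000000
0000000
0011000
0100100
1000100
1v00000
0110000
[33] 0000000
0000000
0011000
0100100
1000100
10>0000
0110000

east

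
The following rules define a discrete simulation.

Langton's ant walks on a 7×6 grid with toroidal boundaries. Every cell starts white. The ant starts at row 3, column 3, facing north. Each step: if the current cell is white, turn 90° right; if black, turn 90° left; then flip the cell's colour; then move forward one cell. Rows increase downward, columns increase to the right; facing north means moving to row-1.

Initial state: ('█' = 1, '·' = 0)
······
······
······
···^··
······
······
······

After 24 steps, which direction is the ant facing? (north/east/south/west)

0) ······
······
······
···^··
······
······
······
1) ······
······
······
···█>·
······
······
······
2) ······
······
······
···██·
····v·
······
······
3) ······
······
······
···██·
···<█·
······
······
4) ······
······
······
···^█·
···██·
······
······
5) ······
······
······
··<·█·
···██·
······
······
6) ······
······
··^···
··█·█·
···██·
······
······
7) ······
······
··█>··
··█·█·
···██·
······
······
8) ······
······
··██··
··█v█·
···██·
······
······
9) ······
······
··██··
··<██·
···██·
······
······
10) ······
······
··██··
···██·
··v██·
······
······
11) ······
······
··██··
···██·
·<███·
······
······
12) ······
······
··██··
·^·██·
·████·
······
······
13) ······
······
··██··
·█>██·
·████·
······
······
14) ······
······
··██··
·████·
·█v██·
······
······
15) ······
······
··██··
·████·
·█·>█·
······
······
16) ······
······
··██··
·██^█·
·█··█·
······
······
17) ······
······
··██··
·█<·█·
·█··█·
······
······
18) ······
······
··██··
·█··█·
·█v·█·
······
······
19) ······
······
··██··
·█··█·
·<█·█·
······
······
20) ······
······
··██··
·█··█·
··█·█·
·v····
······
21) ······
······
··██··
·█··█·
··█·█·
<█····
······
22) ······
······
··██··
·█··█·
^·█·█·
██····
······
23) ······
······
··██··
·█··█·
█>█·█·
██····
······
24) ······
······
··██··
·█··█·
███·█·
█v····
······

south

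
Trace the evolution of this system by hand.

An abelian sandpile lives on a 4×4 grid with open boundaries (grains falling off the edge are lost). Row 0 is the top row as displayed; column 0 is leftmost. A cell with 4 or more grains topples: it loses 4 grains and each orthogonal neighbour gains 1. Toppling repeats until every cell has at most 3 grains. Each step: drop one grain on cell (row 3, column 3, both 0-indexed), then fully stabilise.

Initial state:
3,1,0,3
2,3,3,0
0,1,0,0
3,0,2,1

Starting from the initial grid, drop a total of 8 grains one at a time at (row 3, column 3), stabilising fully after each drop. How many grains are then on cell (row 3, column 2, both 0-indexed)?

0

step 0: 3,1,0,3
2,3,3,0
0,1,0,0
3,0,2,1
step 1: 3,1,0,3
2,3,3,0
0,1,0,0
3,0,2,2
step 2: 3,1,0,3
2,3,3,0
0,1,0,0
3,0,2,3
step 3: 3,1,0,3
2,3,3,0
0,1,0,1
3,0,3,0
step 4: 3,1,0,3
2,3,3,0
0,1,0,1
3,0,3,1
step 5: 3,1,0,3
2,3,3,0
0,1,0,1
3,0,3,2
step 6: 3,1,0,3
2,3,3,0
0,1,0,1
3,0,3,3
step 7: 3,1,0,3
2,3,3,0
0,1,1,2
3,1,0,1
step 8: 3,1,0,3
2,3,3,0
0,1,1,2
3,1,0,2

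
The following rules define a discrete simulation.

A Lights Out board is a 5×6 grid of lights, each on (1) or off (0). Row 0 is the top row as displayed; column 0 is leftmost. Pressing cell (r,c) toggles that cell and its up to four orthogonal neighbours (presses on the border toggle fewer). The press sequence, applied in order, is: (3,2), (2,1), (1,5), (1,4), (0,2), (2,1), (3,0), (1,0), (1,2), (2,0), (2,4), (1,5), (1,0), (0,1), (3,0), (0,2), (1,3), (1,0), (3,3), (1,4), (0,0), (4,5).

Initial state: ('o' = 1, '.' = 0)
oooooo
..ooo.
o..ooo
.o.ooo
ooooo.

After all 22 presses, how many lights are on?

t=0: oooooo
..ooo.
o..ooo
.o.ooo
ooooo.
t=1: oooooo
..ooo.
o.oooo
..o.oo
oo.oo.
t=2: oooooo
.oooo.
.o.ooo
.oo.oo
oo.oo.
t=3: ooooo.
.ooo.o
.o.oo.
.oo.oo
oo.oo.
t=4: oooo..
.oo.o.
.o.o..
.oo.oo
oo.oo.
t=5: o.....
.o..o.
.o.o..
.oo.oo
oo.oo.
t=6: o.....
....o.
o.oo..
..o.oo
oo.oo.
t=7: o.....
....o.
..oo..
ooo.oo
.o.oo.
t=8: ......
oo..o.
o.oo..
ooo.oo
.o.oo.
t=9: ..o...
o.ooo.
o..o..
ooo.oo
.o.oo.
t=10: ..o...
..ooo.
.o.o..
.oo.oo
.o.oo.
t=11: ..o...
..oo..
.o..oo
.oo..o
.o.oo.
t=12: ..o..o
..oooo
.o..o.
.oo..o
.o.oo.
t=13: o.o..o
oooooo
oo..o.
.oo..o
.o.oo.
t=14: .o...o
o.oooo
oo..o.
.oo..o
.o.oo.
t=15: .o...o
o.oooo
.o..o.
o.o..o
oo.oo.
t=16: ..oo.o
o..ooo
.o..o.
o.o..o
oo.oo.
t=17: ..o..o
o.o..o
.o.oo.
o.o..o
oo.oo.
t=18: o.o..o
.oo..o
oo.oo.
o.o..o
oo.oo.
t=19: o.o..o
.oo..o
oo..o.
o..ooo
oo..o.
t=20: o.o.oo
.oooo.
oo....
o..ooo
oo..o.
t=21: .oo.oo
ooooo.
oo....
o..ooo
oo..o.
t=22: .oo.oo
ooooo.
oo....
o..oo.
oo...o

17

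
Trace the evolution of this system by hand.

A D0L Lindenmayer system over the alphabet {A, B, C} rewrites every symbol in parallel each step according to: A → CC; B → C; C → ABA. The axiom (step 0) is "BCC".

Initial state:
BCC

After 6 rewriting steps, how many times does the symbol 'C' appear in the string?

t=0: BCC
t=1: CABAABA
t=2: ABACCCCCCCCCC
t=3: CCCCCABAABAABAABAABAABAABAABAABAABA
t=4: ABAABAABAABAABACCCCCCCCCCCCCCCCCCCCCCCCCCCCCCCCCCCCCCCCCCCCCCCCCC
t=5: CCCCCCCCCCCCCCCCCCCCCCCCCABAABAABAABAABAABAABAABAABAABAABA…AABAABAABAABAABAABAABAABAABAABAABAABAABAABAABAABAABAABAABA  (len 175)
t=6: ABAABAABAABAABAABAABAABAABAABAABAABAABAABAABAABAABAABAABAA…CCCCCCCCCCCCCCCCCCCCCCCCCCCCCCCCCCCCCCCCCCCCCCCCCCCCCCCCCC  (len 325)

250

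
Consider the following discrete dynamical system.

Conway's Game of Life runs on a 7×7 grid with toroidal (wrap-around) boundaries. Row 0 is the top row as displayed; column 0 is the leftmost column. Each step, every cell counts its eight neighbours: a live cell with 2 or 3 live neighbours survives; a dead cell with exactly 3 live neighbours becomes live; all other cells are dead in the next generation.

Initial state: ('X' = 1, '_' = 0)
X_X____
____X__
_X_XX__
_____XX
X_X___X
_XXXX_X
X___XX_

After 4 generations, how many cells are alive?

0) X_X____
____X__
_X_XX__
_____XX
X_X___X
_XXXX_X
X___XX_
1) _X_XXXX
_XX_X__
___XX__
_XXXXXX
__X_X__
__X_X__
X___XX_
2) _X____X
XX_____
X______
_X_____
_______
_X__X__
XXX____
3) ______X
_X____X
X______
_______
_______
XXX____
__X____
4) X______
______X
X______
_______
_X_____
_XX____
X_X____

8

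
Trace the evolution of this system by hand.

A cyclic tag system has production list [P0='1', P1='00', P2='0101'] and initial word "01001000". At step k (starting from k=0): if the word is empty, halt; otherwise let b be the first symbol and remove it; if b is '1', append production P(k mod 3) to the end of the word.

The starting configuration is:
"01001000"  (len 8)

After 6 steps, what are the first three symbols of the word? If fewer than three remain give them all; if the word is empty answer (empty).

[0] "01001000"  (len 8)
[1] "1001000"  (len 7)
[2] "00100000"  (len 8)
[3] "0100000"  (len 7)
[4] "100000"  (len 6)
[5] "0000000"  (len 7)
[6] "000000"  (len 6)

000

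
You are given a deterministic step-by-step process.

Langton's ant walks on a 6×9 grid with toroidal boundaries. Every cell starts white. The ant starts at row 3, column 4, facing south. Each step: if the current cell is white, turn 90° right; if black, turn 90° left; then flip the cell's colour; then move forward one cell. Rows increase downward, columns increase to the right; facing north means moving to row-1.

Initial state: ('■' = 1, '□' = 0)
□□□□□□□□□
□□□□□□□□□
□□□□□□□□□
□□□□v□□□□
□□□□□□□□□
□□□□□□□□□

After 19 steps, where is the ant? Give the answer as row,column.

step 0: □□□□□□□□□
□□□□□□□□□
□□□□□□□□□
□□□□v□□□□
□□□□□□□□□
□□□□□□□□□
step 1: □□□□□□□□□
□□□□□□□□□
□□□□□□□□□
□□□<■□□□□
□□□□□□□□□
□□□□□□□□□
step 2: □□□□□□□□□
□□□□□□□□□
□□□^□□□□□
□□□■■□□□□
□□□□□□□□□
□□□□□□□□□
step 3: □□□□□□□□□
□□□□□□□□□
□□□■>□□□□
□□□■■□□□□
□□□□□□□□□
□□□□□□□□□
step 4: □□□□□□□□□
□□□□□□□□□
□□□■■□□□□
□□□■v□□□□
□□□□□□□□□
□□□□□□□□□
step 5: □□□□□□□□□
□□□□□□□□□
□□□■■□□□□
□□□■□>□□□
□□□□□□□□□
□□□□□□□□□
step 6: □□□□□□□□□
□□□□□□□□□
□□□■■□□□□
□□□■□■□□□
□□□□□v□□□
□□□□□□□□□
step 7: □□□□□□□□□
□□□□□□□□□
□□□■■□□□□
□□□■□■□□□
□□□□<■□□□
□□□□□□□□□
step 8: □□□□□□□□□
□□□□□□□□□
□□□■■□□□□
□□□■^■□□□
□□□□■■□□□
□□□□□□□□□
step 9: □□□□□□□□□
□□□□□□□□□
□□□■■□□□□
□□□■■>□□□
□□□□■■□□□
□□□□□□□□□
step 10: □□□□□□□□□
□□□□□□□□□
□□□■■^□□□
□□□■■□□□□
□□□□■■□□□
□□□□□□□□□
step 11: □□□□□□□□□
□□□□□□□□□
□□□■■■>□□
□□□■■□□□□
□□□□■■□□□
□□□□□□□□□
step 12: □□□□□□□□□
□□□□□□□□□
□□□■■■■□□
□□□■■□v□□
□□□□■■□□□
□□□□□□□□□
step 13: □□□□□□□□□
□□□□□□□□□
□□□■■■■□□
□□□■■<■□□
□□□□■■□□□
□□□□□□□□□
step 14: □□□□□□□□□
□□□□□□□□□
□□□■■^■□□
□□□■■■■□□
□□□□■■□□□
□□□□□□□□□
step 15: □□□□□□□□□
□□□□□□□□□
□□□■<□■□□
□□□■■■■□□
□□□□■■□□□
□□□□□□□□□
step 16: □□□□□□□□□
□□□□□□□□□
□□□■□□■□□
□□□■v■■□□
□□□□■■□□□
□□□□□□□□□
step 17: □□□□□□□□□
□□□□□□□□□
□□□■□□■□□
□□□■□>■□□
□□□□■■□□□
□□□□□□□□□
step 18: □□□□□□□□□
□□□□□□□□□
□□□■□^■□□
□□□■□□■□□
□□□□■■□□□
□□□□□□□□□
step 19: □□□□□□□□□
□□□□□□□□□
□□□■□■>□□
□□□■□□■□□
□□□□■■□□□
□□□□□□□□□

2,6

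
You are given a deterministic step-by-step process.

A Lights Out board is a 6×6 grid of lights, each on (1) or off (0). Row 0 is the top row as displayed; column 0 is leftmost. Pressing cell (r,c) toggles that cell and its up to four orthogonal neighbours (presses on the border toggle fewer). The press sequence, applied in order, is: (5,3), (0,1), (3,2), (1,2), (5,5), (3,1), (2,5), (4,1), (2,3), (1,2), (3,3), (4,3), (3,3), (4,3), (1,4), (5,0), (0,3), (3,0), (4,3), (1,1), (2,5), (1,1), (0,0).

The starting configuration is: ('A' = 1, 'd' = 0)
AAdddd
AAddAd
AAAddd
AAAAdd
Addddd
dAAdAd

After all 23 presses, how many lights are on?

t=0: AAdddd
AAddAd
AAAddd
AAAAdd
Addddd
dAAdAd
t=1: AAdddd
AAddAd
AAAddd
AAAAdd
AddAdd
dAdAdd
t=2: ddAddd
AdddAd
AAAddd
AAAAdd
AddAdd
dAdAdd
t=3: ddAddd
AdddAd
AAdddd
Addddd
AdAAdd
dAdAdd
t=4: dddddd
AAAAAd
AAAddd
Addddd
AdAAdd
dAdAdd
t=5: dddddd
AAAAAd
AAAddd
Addddd
AdAAdA
dAdAAA
t=6: dddddd
AAAAAd
AdAddd
dAAddd
AAAAdA
dAdAAA
t=7: dddddd
AAAAAA
AdAdAA
dAAddA
AAAAdA
dAdAAA
t=8: dddddd
AAAAAA
AdAdAA
ddAddA
dddAdA
dddAAA
t=9: dddddd
AAAdAA
AddAdA
ddAAdA
dddAdA
dddAAA
t=10: ddAddd
AddAAA
AdAAdA
ddAAdA
dddAdA
dddAAA
t=11: ddAddd
AddAAA
AdAddA
ddddAA
dddddA
dddAAA
t=12: ddAddd
AddAAA
AdAddA
dddAAA
ddAAAA
ddddAA
t=13: ddAddd
AddAAA
AdAAdA
ddAddA
ddAdAA
ddddAA
t=14: ddAddd
AddAAA
AdAAdA
ddAAdA
dddAdA
dddAAA
t=15: ddAdAd
Addddd
AdAAAA
ddAAdA
dddAdA
dddAAA
t=16: ddAdAd
Addddd
AdAAAA
ddAAdA
AddAdA
AAdAAA
t=17: dddAdd
AddAdd
AdAAAA
ddAAdA
AddAdA
AAdAAA
t=18: dddAdd
AddAdd
ddAAAA
AAAAdA
dddAdA
AAdAAA
t=19: dddAdd
AddAdd
ddAAAA
AAAddA
ddAdAA
AAddAA
t=20: dAdAdd
dAAAdd
dAAAAA
AAAddA
ddAdAA
AAddAA
t=21: dAdAdd
dAAAdA
dAAAdd
AAAddd
ddAdAA
AAddAA
t=22: dddAdd
AddAdA
ddAAdd
AAAddd
ddAdAA
AAddAA
t=23: AAdAdd
dddAdA
ddAAdd
AAAddd
ddAdAA
AAddAA

17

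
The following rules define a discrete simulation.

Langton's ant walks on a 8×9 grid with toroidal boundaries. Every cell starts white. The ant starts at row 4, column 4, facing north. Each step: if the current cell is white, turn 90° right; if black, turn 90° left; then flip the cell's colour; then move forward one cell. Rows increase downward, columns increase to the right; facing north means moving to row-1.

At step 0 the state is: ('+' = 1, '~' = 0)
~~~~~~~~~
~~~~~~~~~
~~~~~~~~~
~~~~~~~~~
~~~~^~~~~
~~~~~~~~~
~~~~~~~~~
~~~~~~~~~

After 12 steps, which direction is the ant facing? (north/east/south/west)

0) ~~~~~~~~~
~~~~~~~~~
~~~~~~~~~
~~~~~~~~~
~~~~^~~~~
~~~~~~~~~
~~~~~~~~~
~~~~~~~~~
1) ~~~~~~~~~
~~~~~~~~~
~~~~~~~~~
~~~~~~~~~
~~~~+>~~~
~~~~~~~~~
~~~~~~~~~
~~~~~~~~~
2) ~~~~~~~~~
~~~~~~~~~
~~~~~~~~~
~~~~~~~~~
~~~~++~~~
~~~~~v~~~
~~~~~~~~~
~~~~~~~~~
3) ~~~~~~~~~
~~~~~~~~~
~~~~~~~~~
~~~~~~~~~
~~~~++~~~
~~~~<+~~~
~~~~~~~~~
~~~~~~~~~
4) ~~~~~~~~~
~~~~~~~~~
~~~~~~~~~
~~~~~~~~~
~~~~^+~~~
~~~~++~~~
~~~~~~~~~
~~~~~~~~~
5) ~~~~~~~~~
~~~~~~~~~
~~~~~~~~~
~~~~~~~~~
~~~<~+~~~
~~~~++~~~
~~~~~~~~~
~~~~~~~~~
6) ~~~~~~~~~
~~~~~~~~~
~~~~~~~~~
~~~^~~~~~
~~~+~+~~~
~~~~++~~~
~~~~~~~~~
~~~~~~~~~
7) ~~~~~~~~~
~~~~~~~~~
~~~~~~~~~
~~~+>~~~~
~~~+~+~~~
~~~~++~~~
~~~~~~~~~
~~~~~~~~~
8) ~~~~~~~~~
~~~~~~~~~
~~~~~~~~~
~~~++~~~~
~~~+v+~~~
~~~~++~~~
~~~~~~~~~
~~~~~~~~~
9) ~~~~~~~~~
~~~~~~~~~
~~~~~~~~~
~~~++~~~~
~~~<++~~~
~~~~++~~~
~~~~~~~~~
~~~~~~~~~
10) ~~~~~~~~~
~~~~~~~~~
~~~~~~~~~
~~~++~~~~
~~~~++~~~
~~~v++~~~
~~~~~~~~~
~~~~~~~~~
11) ~~~~~~~~~
~~~~~~~~~
~~~~~~~~~
~~~++~~~~
~~~~++~~~
~~<+++~~~
~~~~~~~~~
~~~~~~~~~
12) ~~~~~~~~~
~~~~~~~~~
~~~~~~~~~
~~~++~~~~
~~^~++~~~
~~++++~~~
~~~~~~~~~
~~~~~~~~~

north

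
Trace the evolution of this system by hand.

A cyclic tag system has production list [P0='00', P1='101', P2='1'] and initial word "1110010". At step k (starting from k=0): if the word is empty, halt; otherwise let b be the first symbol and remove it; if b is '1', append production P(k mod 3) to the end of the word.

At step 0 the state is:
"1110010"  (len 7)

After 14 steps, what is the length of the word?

step 0: "1110010"  (len 7)
step 1: "11001000"  (len 8)
step 2: "1001000101"  (len 10)
step 3: "0010001011"  (len 10)
step 4: "010001011"  (len 9)
step 5: "10001011"  (len 8)
step 6: "00010111"  (len 8)
step 7: "0010111"  (len 7)
step 8: "010111"  (len 6)
step 9: "10111"  (len 5)
step 10: "011100"  (len 6)
step 11: "11100"  (len 5)
step 12: "11001"  (len 5)
step 13: "100100"  (len 6)
step 14: "00100101"  (len 8)

8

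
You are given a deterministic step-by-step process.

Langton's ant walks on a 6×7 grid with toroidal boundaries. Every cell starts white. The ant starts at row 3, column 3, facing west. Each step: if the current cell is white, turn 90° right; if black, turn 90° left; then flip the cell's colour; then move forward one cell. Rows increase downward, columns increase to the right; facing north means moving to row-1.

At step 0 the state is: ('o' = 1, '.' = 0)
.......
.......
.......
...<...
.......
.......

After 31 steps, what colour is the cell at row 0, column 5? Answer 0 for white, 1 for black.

1

gen 0: .......
.......
.......
...<...
.......
.......
gen 1: .......
.......
...^...
...o...
.......
.......
gen 2: .......
.......
...o>..
...o...
.......
.......
gen 3: .......
.......
...oo..
...ov..
.......
.......
gen 4: .......
.......
...oo..
...<o..
.......
.......
gen 5: .......
.......
...oo..
....o..
...v...
.......
gen 6: .......
.......
...oo..
....o..
..<o...
.......
gen 7: .......
.......
...oo..
..^.o..
..oo...
.......
gen 8: .......
.......
...oo..
..o>o..
..oo...
.......
gen 9: .......
.......
...oo..
..ooo..
..ov...
.......
gen 10: .......
.......
...oo..
..ooo..
..o.>..
.......
gen 11: .......
.......
...oo..
..ooo..
..o.o..
....v..
gen 12: .......
.......
...oo..
..ooo..
..o.o..
...<o..
gen 13: .......
.......
...oo..
..ooo..
..o^o..
...oo..
gen 14: .......
.......
...oo..
..ooo..
..oo>..
...oo..
gen 15: .......
.......
...oo..
..oo^..
..oo...
...oo..
gen 16: .......
.......
...oo..
..o<...
..oo...
...oo..
gen 17: .......
.......
...oo..
..o....
..ov...
...oo..
gen 18: .......
.......
...oo..
..o....
..o.>..
...oo..
gen 19: .......
.......
...oo..
..o....
..o.o..
...ov..
gen 20: .......
.......
...oo..
..o....
..o.o..
...o.>.
gen 21: .....v.
.......
...oo..
..o....
..o.o..
...o.o.
gen 22: ....<o.
.......
...oo..
..o....
..o.o..
...o.o.
gen 23: ....oo.
.......
...oo..
..o....
..o.o..
...o^o.
gen 24: ....oo.
.......
...oo..
..o....
..o.o..
...oo>.
gen 25: ....oo.
.......
...oo..
..o....
..o.o^.
...oo..
gen 26: ....oo.
.......
...oo..
..o....
..o.oo>
...oo..
gen 27: ....oo.
.......
...oo..
..o....
..o.ooo
...oo.v
gen 28: ....oo.
.......
...oo..
..o....
..o.ooo
...oo<o
gen 29: ....oo.
.......
...oo..
..o....
..o.o^o
...oooo
gen 30: ....oo.
.......
...oo..
..o....
..o.<.o
...oooo
gen 31: ....oo.
.......
...oo..
..o....
..o...o
...ovoo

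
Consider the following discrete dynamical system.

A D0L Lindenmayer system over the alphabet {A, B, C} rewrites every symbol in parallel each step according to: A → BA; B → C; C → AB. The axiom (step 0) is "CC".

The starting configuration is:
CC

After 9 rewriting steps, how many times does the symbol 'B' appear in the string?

68

gen 0: CC
gen 1: ABAB
gen 2: BACBAC
gen 3: CBAABCBAAB
gen 4: ABCBABACABCBABAC
gen 5: BACABCBACBAABBACABCBACBAAB
gen 6: CBAABBACABCBAABCBABACCBAABBACABCBAABCBABAC
gen 7: ABCBABACCBAABBACABCBABACABCBACBAABABCBABACCBAABBACABCBABACABCBACBAAB
gen 8: BACABCBACBAABABCBABACCBAABBACABCBACBAABBACABCBAABCBABACBACABCBACBAABABCBABACCBAABBACABCBACBAABBACABCBAABCBABAC
gen 9: CBAABBACABCBAABCBABACBACABCBACBAABABCBABACCBAABBACABCBAABC…AABABCBABACCBAABBACABCBAABCBABACCBAABBACABCBABACABCBACBAAB  (len 178)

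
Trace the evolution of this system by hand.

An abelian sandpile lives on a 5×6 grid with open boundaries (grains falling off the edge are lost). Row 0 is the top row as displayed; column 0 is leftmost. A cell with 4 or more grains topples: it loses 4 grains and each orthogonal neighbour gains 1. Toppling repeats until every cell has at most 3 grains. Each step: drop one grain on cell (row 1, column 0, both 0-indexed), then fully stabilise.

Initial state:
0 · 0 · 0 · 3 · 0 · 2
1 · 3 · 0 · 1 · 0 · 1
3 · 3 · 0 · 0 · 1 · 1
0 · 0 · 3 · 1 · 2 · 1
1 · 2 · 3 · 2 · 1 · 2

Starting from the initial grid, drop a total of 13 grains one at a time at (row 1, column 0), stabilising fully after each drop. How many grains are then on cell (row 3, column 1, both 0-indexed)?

1

step 0: 0 · 0 · 0 · 3 · 0 · 2
1 · 3 · 0 · 1 · 0 · 1
3 · 3 · 0 · 0 · 1 · 1
0 · 0 · 3 · 1 · 2 · 1
1 · 2 · 3 · 2 · 1 · 2
step 1: 0 · 0 · 0 · 3 · 0 · 2
2 · 3 · 0 · 1 · 0 · 1
3 · 3 · 0 · 0 · 1 · 1
0 · 0 · 3 · 1 · 2 · 1
1 · 2 · 3 · 2 · 1 · 2
step 2: 0 · 0 · 0 · 3 · 0 · 2
3 · 3 · 0 · 1 · 0 · 1
3 · 3 · 0 · 0 · 1 · 1
0 · 0 · 3 · 1 · 2 · 1
1 · 2 · 3 · 2 · 1 · 2
step 3: 1 · 1 · 0 · 3 · 0 · 2
2 · 1 · 1 · 1 · 0 · 1
1 · 1 · 1 · 0 · 1 · 1
1 · 1 · 3 · 1 · 2 · 1
1 · 2 · 3 · 2 · 1 · 2
step 4: 1 · 1 · 0 · 3 · 0 · 2
3 · 1 · 1 · 1 · 0 · 1
1 · 1 · 1 · 0 · 1 · 1
1 · 1 · 3 · 1 · 2 · 1
1 · 2 · 3 · 2 · 1 · 2
step 5: 2 · 1 · 0 · 3 · 0 · 2
0 · 2 · 1 · 1 · 0 · 1
2 · 1 · 1 · 0 · 1 · 1
1 · 1 · 3 · 1 · 2 · 1
1 · 2 · 3 · 2 · 1 · 2
step 6: 2 · 1 · 0 · 3 · 0 · 2
1 · 2 · 1 · 1 · 0 · 1
2 · 1 · 1 · 0 · 1 · 1
1 · 1 · 3 · 1 · 2 · 1
1 · 2 · 3 · 2 · 1 · 2
step 7: 2 · 1 · 0 · 3 · 0 · 2
2 · 2 · 1 · 1 · 0 · 1
2 · 1 · 1 · 0 · 1 · 1
1 · 1 · 3 · 1 · 2 · 1
1 · 2 · 3 · 2 · 1 · 2
step 8: 2 · 1 · 0 · 3 · 0 · 2
3 · 2 · 1 · 1 · 0 · 1
2 · 1 · 1 · 0 · 1 · 1
1 · 1 · 3 · 1 · 2 · 1
1 · 2 · 3 · 2 · 1 · 2
step 9: 3 · 1 · 0 · 3 · 0 · 2
0 · 3 · 1 · 1 · 0 · 1
3 · 1 · 1 · 0 · 1 · 1
1 · 1 · 3 · 1 · 2 · 1
1 · 2 · 3 · 2 · 1 · 2
step 10: 3 · 1 · 0 · 3 · 0 · 2
1 · 3 · 1 · 1 · 0 · 1
3 · 1 · 1 · 0 · 1 · 1
1 · 1 · 3 · 1 · 2 · 1
1 · 2 · 3 · 2 · 1 · 2
step 11: 3 · 1 · 0 · 3 · 0 · 2
2 · 3 · 1 · 1 · 0 · 1
3 · 1 · 1 · 0 · 1 · 1
1 · 1 · 3 · 1 · 2 · 1
1 · 2 · 3 · 2 · 1 · 2
step 12: 3 · 1 · 0 · 3 · 0 · 2
3 · 3 · 1 · 1 · 0 · 1
3 · 1 · 1 · 0 · 1 · 1
1 · 1 · 3 · 1 · 2 · 1
1 · 2 · 3 · 2 · 1 · 2
step 13: 0 · 3 · 0 · 3 · 0 · 2
3 · 0 · 2 · 1 · 0 · 1
0 · 3 · 1 · 0 · 1 · 1
2 · 1 · 3 · 1 · 2 · 1
1 · 2 · 3 · 2 · 1 · 2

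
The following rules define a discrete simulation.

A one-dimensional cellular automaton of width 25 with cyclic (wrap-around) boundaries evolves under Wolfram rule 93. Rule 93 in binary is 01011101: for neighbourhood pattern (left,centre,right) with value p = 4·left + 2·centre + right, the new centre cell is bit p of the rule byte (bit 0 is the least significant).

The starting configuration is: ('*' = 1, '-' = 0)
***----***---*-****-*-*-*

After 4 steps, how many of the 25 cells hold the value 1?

14

t=0: ***----***---*-****-*-*-*
t=1: --****-*-***-*-*--*-*-*-*
t=2: *-*--*-*-*-*-*-**-*-*-*-*
t=3: *-**-*-*-*-*-*-**-*-*-*-*
t=4: *-**-*-*-*-*-*-**-*-*-*-*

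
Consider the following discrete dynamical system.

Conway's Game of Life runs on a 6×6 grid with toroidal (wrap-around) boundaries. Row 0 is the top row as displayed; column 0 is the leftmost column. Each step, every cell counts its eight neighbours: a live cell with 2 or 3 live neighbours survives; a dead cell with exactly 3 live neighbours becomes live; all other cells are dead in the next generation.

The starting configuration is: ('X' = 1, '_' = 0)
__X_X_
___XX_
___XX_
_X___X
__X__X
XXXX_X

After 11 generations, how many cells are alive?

2

k=0  __X_X_
___XX_
___XX_
_X___X
__X__X
XXXX_X
k=1  X_____
__X__X
__XX_X
X_XX_X
___X_X
X____X
k=2  XX____
XXXXXX
_____X
XX___X
_XXX__
X___XX
k=3  ______
__XXX_
___X__
_X__XX
__XX__
___XXX
k=4  __X__X
__XXX_
_____X
____X_
X_X___
__XXX_
k=5  _X___X
__XXXX
_____X
_____X
_XX_XX
__X_XX
k=6  _X____
__XX_X
X__X_X
_____X
_XX___
__X___
k=7  _X_X__
_XXX_X
X_XX_X
_XX_XX
_XX___
__X___
k=8  XX_XX_
_____X
______
____XX
X_____
___X__
k=9  X_XXXX
X___XX
____XX
_____X
____XX
XXXXXX
k=10  ______
_X____
______
X_____
_XX___
______
k=11  ______
______
______
_X____
_X____
______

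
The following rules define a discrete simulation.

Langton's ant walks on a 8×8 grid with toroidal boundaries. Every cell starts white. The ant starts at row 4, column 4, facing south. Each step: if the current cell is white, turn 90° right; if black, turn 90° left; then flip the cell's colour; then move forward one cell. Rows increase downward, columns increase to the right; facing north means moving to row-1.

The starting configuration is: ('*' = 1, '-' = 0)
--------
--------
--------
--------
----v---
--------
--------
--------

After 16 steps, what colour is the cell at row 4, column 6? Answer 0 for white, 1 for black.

1

gen 0: --------
--------
--------
--------
----v---
--------
--------
--------
gen 1: --------
--------
--------
--------
---<*---
--------
--------
--------
gen 2: --------
--------
--------
---^----
---**---
--------
--------
--------
gen 3: --------
--------
--------
---*>---
---**---
--------
--------
--------
gen 4: --------
--------
--------
---**---
---*v---
--------
--------
--------
gen 5: --------
--------
--------
---**---
---*->--
--------
--------
--------
gen 6: --------
--------
--------
---**---
---*-*--
-----v--
--------
--------
gen 7: --------
--------
--------
---**---
---*-*--
----<*--
--------
--------
gen 8: --------
--------
--------
---**---
---*^*--
----**--
--------
--------
gen 9: --------
--------
--------
---**---
---**>--
----**--
--------
--------
gen 10: --------
--------
--------
---**^--
---**---
----**--
--------
--------
gen 11: --------
--------
--------
---***>-
---**---
----**--
--------
--------
gen 12: --------
--------
--------
---****-
---**-v-
----**--
--------
--------
gen 13: --------
--------
--------
---****-
---**<*-
----**--
--------
--------
gen 14: --------
--------
--------
---**^*-
---****-
----**--
--------
--------
gen 15: --------
--------
--------
---*<-*-
---****-
----**--
--------
--------
gen 16: --------
--------
--------
---*--*-
---*v**-
----**--
--------
--------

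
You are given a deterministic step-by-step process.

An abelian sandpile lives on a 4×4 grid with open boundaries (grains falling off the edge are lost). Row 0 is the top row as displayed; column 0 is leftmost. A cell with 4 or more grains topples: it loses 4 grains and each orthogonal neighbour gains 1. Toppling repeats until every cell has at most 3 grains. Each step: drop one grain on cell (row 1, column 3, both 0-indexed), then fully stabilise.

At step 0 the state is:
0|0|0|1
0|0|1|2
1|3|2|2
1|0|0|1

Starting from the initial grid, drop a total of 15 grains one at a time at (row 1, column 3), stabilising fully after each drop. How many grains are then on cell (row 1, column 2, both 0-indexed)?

3

0) 0|0|0|1
0|0|1|2
1|3|2|2
1|0|0|1
1) 0|0|0|1
0|0|1|3
1|3|2|2
1|0|0|1
2) 0|0|0|2
0|0|2|0
1|3|2|3
1|0|0|1
3) 0|0|0|2
0|0|2|1
1|3|2|3
1|0|0|1
4) 0|0|0|2
0|0|2|2
1|3|2|3
1|0|0|1
5) 0|0|0|2
0|0|2|3
1|3|2|3
1|0|0|1
6) 0|0|0|3
0|0|3|1
1|3|3|0
1|0|0|2
7) 0|0|0|3
0|0|3|2
1|3|3|0
1|0|0|2
8) 0|0|0|3
0|0|3|3
1|3|3|0
1|0|0|2
9) 0|0|2|0
0|2|1|2
2|0|1|2
1|1|1|2
10) 0|0|2|0
0|2|1|3
2|0|1|2
1|1|1|2
11) 0|0|2|1
0|2|2|0
2|0|1|3
1|1|1|2
12) 0|0|2|1
0|2|2|1
2|0|1|3
1|1|1|2
13) 0|0|2|1
0|2|2|2
2|0|1|3
1|1|1|2
14) 0|0|2|1
0|2|2|3
2|0|1|3
1|1|1|2
15) 0|0|2|2
0|2|3|1
2|0|2|0
1|1|1|3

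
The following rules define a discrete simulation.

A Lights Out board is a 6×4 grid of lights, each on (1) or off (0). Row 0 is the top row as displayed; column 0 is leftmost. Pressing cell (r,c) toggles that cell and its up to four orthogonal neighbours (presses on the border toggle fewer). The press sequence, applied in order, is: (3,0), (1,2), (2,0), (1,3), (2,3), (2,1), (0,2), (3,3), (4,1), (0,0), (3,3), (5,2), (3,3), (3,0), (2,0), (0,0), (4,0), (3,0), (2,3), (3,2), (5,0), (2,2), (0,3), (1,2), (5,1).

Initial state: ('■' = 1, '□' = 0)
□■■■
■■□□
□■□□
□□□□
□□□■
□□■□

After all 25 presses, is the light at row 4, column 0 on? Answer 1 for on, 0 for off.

k=0  □■■■
■■□□
□■□□
□□□□
□□□■
□□■□
k=1  □■■■
■■□□
■■□□
■■□□
■□□■
□□■□
k=2  □■□■
■□■■
■■■□
■■□□
■□□■
□□■□
k=3  □■□■
□□■■
□□■□
□■□□
■□□■
□□■□
k=4  □■□□
□□□□
□□■■
□■□□
■□□■
□□■□
k=5  □■□□
□□□■
□□□□
□■□■
■□□■
□□■□
k=6  □■□□
□■□■
■■■□
□□□■
■□□■
□□■□
k=7  □□■■
□■■■
■■■□
□□□■
■□□■
□□■□
k=8  □□■■
□■■■
■■■■
□□■□
■□□□
□□■□
k=9  □□■■
□■■■
■■■■
□■■□
□■■□
□■■□
k=10  ■■■■
■■■■
■■■■
□■■□
□■■□
□■■□
k=11  ■■■■
■■■■
■■■□
□■□■
□■■■
□■■□
k=12  ■■■■
■■■■
■■■□
□■□■
□■□■
□□□■
k=13  ■■■■
■■■■
■■■■
□■■□
□■□□
□□□■
k=14  ■■■■
■■■■
□■■■
■□■□
■■□□
□□□■
k=15  ■■■■
□■■■
■□■■
□□■□
■■□□
□□□■
k=16  □□■■
■■■■
■□■■
□□■□
■■□□
□□□■
k=17  □□■■
■■■■
■□■■
■□■□
□□□□
■□□■
k=18  □□■■
■■■■
□□■■
□■■□
■□□□
■□□■
k=19  □□■■
■■■□
□□□□
□■■■
■□□□
■□□■
k=20  □□■■
■■■□
□□■□
□□□□
■□■□
■□□■
k=21  □□■■
■■■□
□□■□
□□□□
□□■□
□■□■
k=22  □□■■
■■□□
□■□■
□□■□
□□■□
□■□■
k=23  □□□□
■■□■
□■□■
□□■□
□□■□
□■□■
k=24  □□■□
■□■□
□■■■
□□■□
□□■□
□■□■
k=25  □□■□
■□■□
□■■■
□□■□
□■■□
■□■■

0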